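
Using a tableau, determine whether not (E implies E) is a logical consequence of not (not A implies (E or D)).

Initial set: {T not (not A implies (E or D)); F not (E implies E)}.
T not (not A implies (E or D)): α-rule — add T not A, F (E or D).
F (E or D): α-rule — add F E, F D.
F not (E implies E): β-rule — branch into F E  //  T E.
  branch 1 (add F E):
    ○ open, literals {A=false, D=false, E=false}.
  branch 2 (add T E):
    × closes — contains both E and not E.
1 branch closed, 1 open.
An open branch gives a countermodel: A=false, D=false, E=false (unmentioned atoms arbitrary); the premises hold there but the conclusion fails.

No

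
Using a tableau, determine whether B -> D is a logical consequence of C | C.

No

Initial set: {(C | C); ~(B -> D)}.
~(B -> D): α-rule — add B, ~D.
(C | C): β-rule — branch into C  //  C.
  branch 1 (add C):
    ○ open, literals {B=T, C=T, D=F}.
  branch 2 (add C):
    ○ open, literals {B=T, C=T, D=F}.
0 branches closed, 2 open.
An open branch gives a countermodel: B=T, C=T, D=F (unmentioned atoms arbitrary); the premises hold there but the conclusion fails.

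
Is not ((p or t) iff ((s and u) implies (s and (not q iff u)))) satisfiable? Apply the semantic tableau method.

Initial set: {not ((p or t) iff ((s and u) implies (s and (not q iff u))))}.
not ((p or t) iff ((s and u) implies (s and (not q iff u)))): β-rule — branch into (p or t), not ((s and u) implies (s and (not q iff u)))  //  not (p or t), ((s and u) implies (s and (not q iff u))).
  branch 1 (add (p or t), not ((s and u) implies (s and (not q iff u)))):
    not ((s and u) implies (s and (not q iff u))): α-rule — add (s and u), not (s and (not q iff u)).
    (s and u): α-rule — add s, u.
    (p or t): β-rule — branch into p  //  t.
      branch 1.1 (add p):
        not (s and (not q iff u)): β-rule — branch into not s  //  not (not q iff u).
          branch 1.1.1 (add not s):
            × closes — contains both s and not s.
          branch 1.1.2 (add not (not q iff u)):
            not (not q iff u): β-rule — branch into not q, not u  //  not not q, u.
              branch 1.1.2.1 (add not q, not u):
                × closes — contains both u and not u.
              branch 1.1.2.2 (add not not q, u):
                ○ open, literals {p=T, q=T, s=T, u=T}.
      branch 1.2 (add t):
        not (s and (not q iff u)): β-rule — branch into not s  //  not (not q iff u).
          branch 1.2.1 (add not s):
            × closes — contains both s and not s.
          branch 1.2.2 (add not (not q iff u)):
            not (not q iff u): β-rule — branch into not q, not u  //  not not q, u.
              branch 1.2.2.1 (add not q, not u):
                × closes — contains both u and not u.
              branch 1.2.2.2 (add not not q, u):
                ○ open, literals {q=T, s=T, t=T, u=T}.
  branch 2 (add not (p or t), ((s and u) implies (s and (not q iff u)))):
    not (p or t): α-rule — add not p, not t.
    ((s and u) implies (s and (not q iff u))): β-rule — branch into not (s and u)  //  (s and (not q iff u)).
      branch 2.1 (add not (s and u)):
        not (s and u): β-rule — branch into not s  //  not u.
          branch 2.1.1 (add not s):
            ○ open, literals {p=F, s=F, t=F}.
          branch 2.1.2 (add not u):
            ○ open, literals {p=F, t=F, u=F}.
      branch 2.2 (add (s and (not q iff u))):
        (s and (not q iff u)): α-rule — add s, (not q iff u).
        (not q iff u): β-rule — branch into not q, u  //  not not q, not u.
          branch 2.2.1 (add not q, u):
            ○ open, literals {p=F, q=F, s=T, t=F, u=T}.
          branch 2.2.2 (add not not q, not u):
            ○ open, literals {p=F, q=T, s=T, t=F, u=F}.
4 branches closed, 6 open.
An open branch gives a satisfying assignment: p=T, q=T, s=T, u=T.

Satisfiable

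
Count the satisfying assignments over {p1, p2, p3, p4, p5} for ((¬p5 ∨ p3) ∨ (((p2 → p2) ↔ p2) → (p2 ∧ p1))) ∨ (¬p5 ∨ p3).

Initial set: {(((¬p5 ∨ p3) ∨ (((p2 → p2) ↔ p2) → (p2 ∧ p1))) ∨ (¬p5 ∨ p3))}.
(((¬p5 ∨ p3) ∨ (((p2 → p2) ↔ p2) → (p2 ∧ p1))) ∨ (¬p5 ∨ p3)): β-rule — branch into ((¬p5 ∨ p3) ∨ (((p2 → p2) ↔ p2) → (p2 ∧ p1)))  //  (¬p5 ∨ p3).
  branch 1 (add ((¬p5 ∨ p3) ∨ (((p2 → p2) ↔ p2) → (p2 ∧ p1)))):
    ((¬p5 ∨ p3) ∨ (((p2 → p2) ↔ p2) → (p2 ∧ p1))): β-rule — branch into (¬p5 ∨ p3)  //  (((p2 → p2) ↔ p2) → (p2 ∧ p1)).
      branch 1.1 (add (¬p5 ∨ p3)):
        (¬p5 ∨ p3): β-rule — branch into ¬p5  //  p3.
          branch 1.1.1 (add ¬p5):
            ○ open, literals {p5=0}.
          branch 1.1.2 (add p3):
            ○ open, literals {p3=1}.
      branch 1.2 (add (((p2 → p2) ↔ p2) → (p2 ∧ p1))):
        (((p2 → p2) ↔ p2) → (p2 ∧ p1)): β-rule — branch into ¬((p2 → p2) ↔ p2)  //  (p2 ∧ p1).
          branch 1.2.1 (add ¬((p2 → p2) ↔ p2)):
            ¬((p2 → p2) ↔ p2): β-rule — branch into (p2 → p2), ¬p2  //  ¬(p2 → p2), p2.
              branch 1.2.1.1 (add (p2 → p2), ¬p2):
                (p2 → p2): β-rule — branch into ¬p2  //  p2.
                  branch 1.2.1.1.1 (add ¬p2):
                    ○ open, literals {p2=0}.
                  branch 1.2.1.1.2 (add p2):
                    × closes — contains both p2 and ¬p2.
              branch 1.2.1.2 (add ¬(p2 → p2), p2):
                ¬(p2 → p2): α-rule — add p2, ¬p2.
                × closes — contains both p2 and ¬p2.
          branch 1.2.2 (add (p2 ∧ p1)):
            (p2 ∧ p1): α-rule — add p2, p1.
            ○ open, literals {p1=1, p2=1}.
  branch 2 (add (¬p5 ∨ p3)):
    (¬p5 ∨ p3): β-rule — branch into ¬p5  //  p3.
      branch 2.1 (add ¬p5):
        ○ open, literals {p5=0}.
      branch 2.2 (add p3):
        ○ open, literals {p3=1}.
2 branches closed, 6 open.
Each open branch fixes some atoms; the unmentioned ones are free. Counting distinct full assignments: branch {p5=0} (p1, p2, p3, p4) contributes 16 new; branch {p3=1} (p1, p2, p4, p5) contributes 8 new; branch {p2=0} (p1, p3, p4, p5) contributes 4 new; branch {p1=1, p2=1} (p3, p4, p5) contributes 2 new; branch {p5=0} (p1, p2, p3, p4) contributes 0 new; branch {p3=1} (p1, p2, p4, p5) contributes 0 new. Total: 30.

30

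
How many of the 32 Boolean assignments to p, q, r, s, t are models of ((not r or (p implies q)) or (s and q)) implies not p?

Initial set: {T (((not r or (p implies q)) or (s and q)) implies not p)}.
T (((not r or (p implies q)) or (s and q)) implies not p): β-rule — branch into F ((not r or (p implies q)) or (s and q))  //  T not p.
  branch 1 (add F ((not r or (p implies q)) or (s and q))):
    F ((not r or (p implies q)) or (s and q)): α-rule — add F (not r or (p implies q)), F (s and q).
    F (not r or (p implies q)): α-rule — add F not r, F (p implies q).
    F (p implies q): α-rule — add T p, F q.
    F (s and q): β-rule — branch into F s  //  F q.
      branch 1.1 (add F s):
        ○ open, literals {p=T, q=F, r=T, s=F}.
      branch 1.2 (add F q):
        ○ open, literals {p=T, q=F, r=T}.
  branch 2 (add T not p):
    ○ open, literals {p=F}.
0 branches closed, 3 open.
Each open branch fixes some atoms; the unmentioned ones are free. Counting distinct full assignments: branch {p=T, q=F, r=T, s=F} (t) contributes 2 new; branch {p=T, q=F, r=T} (s, t) contributes 2 new; branch {p=F} (q, r, s, t) contributes 16 new. Total: 20.

20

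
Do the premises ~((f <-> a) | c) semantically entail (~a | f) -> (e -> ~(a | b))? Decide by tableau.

Initial set: {~((f <-> a) | c); ~((~a | f) -> (e -> ~(a | b)))}.
~((f <-> a) | c): α-rule — add ~(f <-> a), ~c.
~((~a | f) -> (e -> ~(a | b))): α-rule — add (~a | f), ~(e -> ~(a | b)).
~(e -> ~(a | b)): α-rule — add e, ~~(a | b).
~(f <-> a): β-rule — branch into f, ~a  //  ~f, a.
  branch 1 (add f, ~a):
    (~a | f): β-rule — branch into ~a  //  f.
      branch 1.1 (add ~a):
        ~~(a | b): β-rule — branch into a  //  b.
          branch 1.1.1 (add a):
            × closes — contains both a and ~a.
          branch 1.1.2 (add b):
            ○ open, literals {a=F, b=T, c=F, e=T, f=T}.
      branch 1.2 (add f):
        ~~(a | b): β-rule — branch into a  //  b.
          branch 1.2.1 (add a):
            × closes — contains both a and ~a.
          branch 1.2.2 (add b):
            ○ open, literals {a=F, b=T, c=F, e=T, f=T}.
  branch 2 (add ~f, a):
    (~a | f): β-rule — branch into ~a  //  f.
      branch 2.1 (add ~a):
        × closes — contains both a and ~a.
      branch 2.2 (add f):
        × closes — contains both f and ~f.
4 branches closed, 2 open.
An open branch gives a countermodel: a=F, b=T, c=F, e=T, f=T (unmentioned atoms arbitrary); the premises hold there but the conclusion fails.

No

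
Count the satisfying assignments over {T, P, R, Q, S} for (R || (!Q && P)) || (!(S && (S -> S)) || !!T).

Initial set: {T ((R || (!Q && P)) || (!(S && (S -> S)) || !!T))}.
T ((R || (!Q && P)) || (!(S && (S -> S)) || !!T)): β-rule — branch into T (R || (!Q && P))  //  T (!(S && (S -> S)) || !!T).
  branch 1 (add T (R || (!Q && P))):
    T (R || (!Q && P)): β-rule — branch into T R  //  T (!Q && P).
      branch 1.1 (add T R):
        ○ open, literals {R=T}.
      branch 1.2 (add T (!Q && P)):
        T (!Q && P): α-rule — add T !Q, T P.
        ○ open, literals {P=T, Q=F}.
  branch 2 (add T (!(S && (S -> S)) || !!T)):
    T (!(S && (S -> S)) || !!T): β-rule — branch into T !(S && (S -> S))  //  T !!T.
      branch 2.1 (add T !(S && (S -> S))):
        T !(S && (S -> S)): β-rule — branch into F S  //  F (S -> S).
          branch 2.1.1 (add F S):
            ○ open, literals {S=F}.
          branch 2.1.2 (add F (S -> S)):
            F (S -> S): α-rule — add T S, F S.
            × closes — contains both S and !S.
      branch 2.2 (add T !!T):
        T !!T: drop double negation, giving T T.
        ○ open, literals {T=T}.
1 branch closed, 4 open.
Each open branch fixes some atoms; the unmentioned ones are free. Counting distinct full assignments: branch {R=T} (T, P, Q, S) contributes 16 new; branch {P=T, Q=F} (T, R, S) contributes 4 new; branch {S=F} (T, P, R, Q) contributes 6 new; branch {T=T} (P, R, Q, S) contributes 3 new. Total: 29.

29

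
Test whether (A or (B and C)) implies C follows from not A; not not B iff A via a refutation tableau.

Initial set: {not A; (not not B iff A); not ((A or (B and C)) implies C)}.
not ((A or (B and C)) implies C): α-rule — add (A or (B and C)), not C.
(not not B iff A): β-rule — branch into not not B, A  //  not not not B, not A.
  branch 1 (add not not B, A):
    × closes — contains both A and not A.
  branch 2 (add not not not B, not A):
    not not not B: drop double negation, giving not B.
    (A or (B and C)): β-rule — branch into A  //  (B and C).
      branch 2.1 (add A):
        × closes — contains both A and not A.
      branch 2.2 (add (B and C)):
        (B and C): α-rule — add B, C.
        × closes — contains both B and not B.
All 3 branches close.
Every branch closed, so the premises entail the conclusion.

Yes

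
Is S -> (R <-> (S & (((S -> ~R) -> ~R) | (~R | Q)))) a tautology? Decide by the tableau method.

Not valid

Assume the negation and expand:
Initial set: {~(S -> (R <-> (S & (((S -> ~R) -> ~R) | (~R | Q)))))}.
~(S -> (R <-> (S & (((S -> ~R) -> ~R) | (~R | Q))))): α-rule — add S, ~(R <-> (S & (((S -> ~R) -> ~R) | (~R | Q)))).
~(R <-> (S & (((S -> ~R) -> ~R) | (~R | Q)))): β-rule — branch into R, ~(S & (((S -> ~R) -> ~R) | (~R | Q)))  //  ~R, (S & (((S -> ~R) -> ~R) | (~R | Q))).
  branch 1 (add R, ~(S & (((S -> ~R) -> ~R) | (~R | Q)))):
    ~(S & (((S -> ~R) -> ~R) | (~R | Q))): β-rule — branch into ~S  //  ~(((S -> ~R) -> ~R) | (~R | Q)).
      branch 1.1 (add ~S):
        × closes — contains both S and ~S.
      branch 1.2 (add ~(((S -> ~R) -> ~R) | (~R | Q))):
        ~(((S -> ~R) -> ~R) | (~R | Q)): α-rule — add ~((S -> ~R) -> ~R), ~(~R | Q).
        ~((S -> ~R) -> ~R): α-rule — add (S -> ~R), ~~R.
        ~(~R | Q): α-rule — add ~~R, ~Q.
        (S -> ~R): β-rule — branch into ~S  //  ~R.
          branch 1.2.1 (add ~S):
            × closes — contains both S and ~S.
          branch 1.2.2 (add ~R):
            × closes — contains both R and ~R.
  branch 2 (add ~R, (S & (((S -> ~R) -> ~R) | (~R | Q)))):
    (S & (((S -> ~R) -> ~R) | (~R | Q))): α-rule — add S, (((S -> ~R) -> ~R) | (~R | Q)).
    (((S -> ~R) -> ~R) | (~R | Q)): β-rule — branch into ((S -> ~R) -> ~R)  //  (~R | Q).
      branch 2.1 (add ((S -> ~R) -> ~R)):
        ((S -> ~R) -> ~R): β-rule — branch into ~(S -> ~R)  //  ~R.
          branch 2.1.1 (add ~(S -> ~R)):
            ~(S -> ~R): α-rule — add S, ~~R.
            × closes — contains both R and ~R.
          branch 2.1.2 (add ~R):
            ○ open, literals {R=F, S=T}.
      branch 2.2 (add (~R | Q)):
        (~R | Q): β-rule — branch into ~R  //  Q.
          branch 2.2.1 (add ~R):
            ○ open, literals {R=F, S=T}.
          branch 2.2.2 (add Q):
            ○ open, literals {Q=T, R=F, S=T}.
4 branches closed, 3 open.
An open branch gives a countermodel: R=F, S=T (unmentioned atoms arbitrary); under it the original formula is false.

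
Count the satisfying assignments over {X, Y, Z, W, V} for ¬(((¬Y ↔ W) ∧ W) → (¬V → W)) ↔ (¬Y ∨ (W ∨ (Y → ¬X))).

4

Initial set: {(¬(((¬Y ↔ W) ∧ W) → (¬V → W)) ↔ (¬Y ∨ (W ∨ (Y → ¬X))))}.
(¬(((¬Y ↔ W) ∧ W) → (¬V → W)) ↔ (¬Y ∨ (W ∨ (Y → ¬X)))): β-rule — branch into ¬(((¬Y ↔ W) ∧ W) → (¬V → W)), (¬Y ∨ (W ∨ (Y → ¬X)))  //  ¬¬(((¬Y ↔ W) ∧ W) → (¬V → W)), ¬(¬Y ∨ (W ∨ (Y → ¬X))).
  branch 1 (add ¬(((¬Y ↔ W) ∧ W) → (¬V → W)), (¬Y ∨ (W ∨ (Y → ¬X)))):
    ¬(((¬Y ↔ W) ∧ W) → (¬V → W)): α-rule — add ((¬Y ↔ W) ∧ W), ¬(¬V → W).
    ((¬Y ↔ W) ∧ W): α-rule — add (¬Y ↔ W), W.
    ¬(¬V → W): α-rule — add ¬V, ¬W.
    × closes — contains both W and ¬W.
  branch 2 (add ¬¬(((¬Y ↔ W) ∧ W) → (¬V → W)), ¬(¬Y ∨ (W ∨ (Y → ¬X)))):
    ¬(¬Y ∨ (W ∨ (Y → ¬X))): α-rule — add ¬¬Y, ¬(W ∨ (Y → ¬X)).
    ¬(W ∨ (Y → ¬X)): α-rule — add ¬W, ¬(Y → ¬X).
    ¬(Y → ¬X): α-rule — add Y, ¬¬X.
    ¬¬(((¬Y ↔ W) ∧ W) → (¬V → W)): β-rule — branch into ¬((¬Y ↔ W) ∧ W)  //  (¬V → W).
      branch 2.1 (add ¬((¬Y ↔ W) ∧ W)):
        ¬((¬Y ↔ W) ∧ W): β-rule — branch into ¬(¬Y ↔ W)  //  ¬W.
          branch 2.1.1 (add ¬(¬Y ↔ W)):
            ¬(¬Y ↔ W): β-rule — branch into ¬Y, ¬W  //  ¬¬Y, W.
              branch 2.1.1.1 (add ¬Y, ¬W):
                × closes — contains both Y and ¬Y.
              branch 2.1.1.2 (add ¬¬Y, W):
                × closes — contains both W and ¬W.
          branch 2.1.2 (add ¬W):
            ○ open, literals {W=F, X=T, Y=T}.
      branch 2.2 (add (¬V → W)):
        (¬V → W): β-rule — branch into ¬¬V  //  W.
          branch 2.2.1 (add ¬¬V):
            ○ open, literals {V=T, W=F, X=T, Y=T}.
          branch 2.2.2 (add W):
            × closes — contains both W and ¬W.
4 branches closed, 2 open.
Each open branch fixes some atoms; the unmentioned ones are free. Counting distinct full assignments: branch {W=F, X=T, Y=T} (Z, V) contributes 4 new; branch {V=T, W=F, X=T, Y=T} (Z) contributes 0 new. Total: 4.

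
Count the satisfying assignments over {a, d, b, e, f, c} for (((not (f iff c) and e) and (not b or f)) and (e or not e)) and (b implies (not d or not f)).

Initial set: {((((not (f iff c) and e) and (not b or f)) and (e or not e)) and (b implies (not d or not f)))}.
((((not (f iff c) and e) and (not b or f)) and (e or not e)) and (b implies (not d or not f))): α-rule — add (((not (f iff c) and e) and (not b or f)) and (e or not e)), (b implies (not d or not f)).
(((not (f iff c) and e) and (not b or f)) and (e or not e)): α-rule — add ((not (f iff c) and e) and (not b or f)), (e or not e).
((not (f iff c) and e) and (not b or f)): α-rule — add (not (f iff c) and e), (not b or f).
(not (f iff c) and e): α-rule — add not (f iff c), e.
(b implies (not d or not f)): β-rule — branch into not b  //  (not d or not f).
  branch 1 (add not b):
    (e or not e): β-rule — branch into e  //  not e.
      branch 1.1 (add e):
        (not b or f): β-rule — branch into not b  //  f.
          branch 1.1.1 (add not b):
            not (f iff c): β-rule — branch into f, not c  //  not f, c.
              branch 1.1.1.1 (add f, not c):
                ○ open, literals {b=F, c=F, e=T, f=T}.
              branch 1.1.1.2 (add not f, c):
                ○ open, literals {b=F, c=T, e=T, f=F}.
          branch 1.1.2 (add f):
            not (f iff c): β-rule — branch into f, not c  //  not f, c.
              branch 1.1.2.1 (add f, not c):
                ○ open, literals {b=F, c=F, e=T, f=T}.
              branch 1.1.2.2 (add not f, c):
                × closes — contains both f and not f.
      branch 1.2 (add not e):
        × closes — contains both e and not e.
  branch 2 (add (not d or not f)):
    (e or not e): β-rule — branch into e  //  not e.
      branch 2.1 (add e):
        (not b or f): β-rule — branch into not b  //  f.
          branch 2.1.1 (add not b):
            not (f iff c): β-rule — branch into f, not c  //  not f, c.
              branch 2.1.1.1 (add f, not c):
                (not d or not f): β-rule — branch into not d  //  not f.
                  branch 2.1.1.1.1 (add not d):
                    ○ open, literals {b=F, c=F, d=F, e=T, f=T}.
                  branch 2.1.1.1.2 (add not f):
                    × closes — contains both f and not f.
              branch 2.1.1.2 (add not f, c):
                (not d or not f): β-rule — branch into not d  //  not f.
                  branch 2.1.1.2.1 (add not d):
                    ○ open, literals {b=F, c=T, d=F, e=T, f=F}.
                  branch 2.1.1.2.2 (add not f):
                    ○ open, literals {b=F, c=T, e=T, f=F}.
          branch 2.1.2 (add f):
            not (f iff c): β-rule — branch into f, not c  //  not f, c.
              branch 2.1.2.1 (add f, not c):
                (not d or not f): β-rule — branch into not d  //  not f.
                  branch 2.1.2.1.1 (add not d):
                    ○ open, literals {c=F, d=F, e=T, f=T}.
                  branch 2.1.2.1.2 (add not f):
                    × closes — contains both f and not f.
              branch 2.1.2.2 (add not f, c):
                × closes — contains both f and not f.
      branch 2.2 (add not e):
        × closes — contains both e and not e.
6 branches closed, 7 open.
Each open branch fixes some atoms; the unmentioned ones are free. Counting distinct full assignments: branch {b=F, c=F, e=T, f=T} (a, d) contributes 4 new; branch {b=F, c=T, e=T, f=F} (a, d) contributes 4 new; branch {b=F, c=F, e=T, f=T} (a, d) contributes 0 new; branch {b=F, c=F, d=F, e=T, f=T} (a) contributes 0 new; branch {b=F, c=T, d=F, e=T, f=F} (a) contributes 0 new; branch {b=F, c=T, e=T, f=F} (a, d) contributes 0 new; branch {c=F, d=F, e=T, f=T} (a, b) contributes 2 new. Total: 10.

10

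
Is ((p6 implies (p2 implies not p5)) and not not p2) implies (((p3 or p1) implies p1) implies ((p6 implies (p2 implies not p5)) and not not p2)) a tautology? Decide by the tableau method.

Assume the negation and expand:
Initial set: {not (((p6 implies (p2 implies not p5)) and not not p2) implies (((p3 or p1) implies p1) implies ((p6 implies (p2 implies not p5)) and not not p2)))}.
not (((p6 implies (p2 implies not p5)) and not not p2) implies (((p3 or p1) implies p1) implies ((p6 implies (p2 implies not p5)) and not not p2))): α-rule — add ((p6 implies (p2 implies not p5)) and not not p2), not (((p3 or p1) implies p1) implies ((p6 implies (p2 implies not p5)) and not not p2)).
((p6 implies (p2 implies not p5)) and not not p2): α-rule — add (p6 implies (p2 implies not p5)), not not p2.
not (((p3 or p1) implies p1) implies ((p6 implies (p2 implies not p5)) and not not p2)): α-rule — add ((p3 or p1) implies p1), not ((p6 implies (p2 implies not p5)) and not not p2).
not not p2: drop double negation, giving p2.
(p6 implies (p2 implies not p5)): β-rule — branch into not p6  //  (p2 implies not p5).
  branch 1 (add not p6):
    ((p3 or p1) implies p1): β-rule — branch into not (p3 or p1)  //  p1.
      branch 1.1 (add not (p3 or p1)):
        not (p3 or p1): α-rule — add not p3, not p1.
        not ((p6 implies (p2 implies not p5)) and not not p2): β-rule — branch into not (p6 implies (p2 implies not p5))  //  not not not p2.
          branch 1.1.1 (add not (p6 implies (p2 implies not p5))):
            not (p6 implies (p2 implies not p5)): α-rule — add p6, not (p2 implies not p5).
            × closes — contains both p6 and not p6.
          branch 1.1.2 (add not not not p2):
            not not not p2: drop double negation, giving not p2.
            × closes — contains both p2 and not p2.
      branch 1.2 (add p1):
        not ((p6 implies (p2 implies not p5)) and not not p2): β-rule — branch into not (p6 implies (p2 implies not p5))  //  not not not p2.
          branch 1.2.1 (add not (p6 implies (p2 implies not p5))):
            not (p6 implies (p2 implies not p5)): α-rule — add p6, not (p2 implies not p5).
            × closes — contains both p6 and not p6.
          branch 1.2.2 (add not not not p2):
            not not not p2: drop double negation, giving not p2.
            × closes — contains both p2 and not p2.
  branch 2 (add (p2 implies not p5)):
    ((p3 or p1) implies p1): β-rule — branch into not (p3 or p1)  //  p1.
      branch 2.1 (add not (p3 or p1)):
        not (p3 or p1): α-rule — add not p3, not p1.
        not ((p6 implies (p2 implies not p5)) and not not p2): β-rule — branch into not (p6 implies (p2 implies not p5))  //  not not not p2.
          branch 2.1.1 (add not (p6 implies (p2 implies not p5))):
            not (p6 implies (p2 implies not p5)): α-rule — add p6, not (p2 implies not p5).
            not (p2 implies not p5): α-rule — add p2, not not p5.
            (p2 implies not p5): β-rule — branch into not p2  //  not p5.
              branch 2.1.1.1 (add not p2):
                × closes — contains both p2 and not p2.
              branch 2.1.1.2 (add not p5):
                × closes — contains both p5 and not p5.
          branch 2.1.2 (add not not not p2):
            not not not p2: drop double negation, giving not p2.
            × closes — contains both p2 and not p2.
      branch 2.2 (add p1):
        not ((p6 implies (p2 implies not p5)) and not not p2): β-rule — branch into not (p6 implies (p2 implies not p5))  //  not not not p2.
          branch 2.2.1 (add not (p6 implies (p2 implies not p5))):
            not (p6 implies (p2 implies not p5)): α-rule — add p6, not (p2 implies not p5).
            not (p2 implies not p5): α-rule — add p2, not not p5.
            (p2 implies not p5): β-rule — branch into not p2  //  not p5.
              branch 2.2.1.1 (add not p2):
                × closes — contains both p2 and not p2.
              branch 2.2.1.2 (add not p5):
                × closes — contains both p5 and not p5.
          branch 2.2.2 (add not not not p2):
            not not not p2: drop double negation, giving not p2.
            × closes — contains both p2 and not p2.
All 10 branches close.
Every branch closed, so the negation is unsatisfiable and the formula is valid.

Valid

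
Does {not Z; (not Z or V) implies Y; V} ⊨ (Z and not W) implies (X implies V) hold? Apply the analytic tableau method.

Initial set: {not Z; ((not Z or V) implies Y); V; not ((Z and not W) implies (X implies V))}.
not ((Z and not W) implies (X implies V)): α-rule — add (Z and not W), not (X implies V).
(Z and not W): α-rule — add Z, not W.
× closes — contains both Z and not Z.
All 1 branch closes.
Every branch closed, so the premises entail the conclusion.

Yes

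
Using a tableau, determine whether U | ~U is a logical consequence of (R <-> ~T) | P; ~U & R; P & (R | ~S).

Yes

Initial set: {((R <-> ~T) | P); (~U & R); (P & (R | ~S)); ~(U | ~U)}.
(~U & R): α-rule — add ~U, R.
(P & (R | ~S)): α-rule — add P, (R | ~S).
~(U | ~U): α-rule — add ~U, ~~U.
× closes — contains both U and ~U.
All 1 branch closes.
Every branch closed, so the premises entail the conclusion.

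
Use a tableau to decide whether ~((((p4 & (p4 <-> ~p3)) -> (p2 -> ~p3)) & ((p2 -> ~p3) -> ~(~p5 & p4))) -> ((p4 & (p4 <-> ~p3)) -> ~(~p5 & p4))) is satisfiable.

Unsatisfiable

Initial set: {~((((p4 & (p4 <-> ~p3)) -> (p2 -> ~p3)) & ((p2 -> ~p3) -> ~(~p5 & p4))) -> ((p4 & (p4 <-> ~p3)) -> ~(~p5 & p4)))}.
~((((p4 & (p4 <-> ~p3)) -> (p2 -> ~p3)) & ((p2 -> ~p3) -> ~(~p5 & p4))) -> ((p4 & (p4 <-> ~p3)) -> ~(~p5 & p4))): α-rule — add (((p4 & (p4 <-> ~p3)) -> (p2 -> ~p3)) & ((p2 -> ~p3) -> ~(~p5 & p4))), ~((p4 & (p4 <-> ~p3)) -> ~(~p5 & p4)).
(((p4 & (p4 <-> ~p3)) -> (p2 -> ~p3)) & ((p2 -> ~p3) -> ~(~p5 & p4))): α-rule — add ((p4 & (p4 <-> ~p3)) -> (p2 -> ~p3)), ((p2 -> ~p3) -> ~(~p5 & p4)).
~((p4 & (p4 <-> ~p3)) -> ~(~p5 & p4)): α-rule — add (p4 & (p4 <-> ~p3)), ~~(~p5 & p4).
(p4 & (p4 <-> ~p3)): α-rule — add p4, (p4 <-> ~p3).
~~(~p5 & p4): α-rule — add ~p5, p4.
((p4 & (p4 <-> ~p3)) -> (p2 -> ~p3)): β-rule — branch into ~(p4 & (p4 <-> ~p3))  //  (p2 -> ~p3).
  branch 1 (add ~(p4 & (p4 <-> ~p3))):
    ((p2 -> ~p3) -> ~(~p5 & p4)): β-rule — branch into ~(p2 -> ~p3)  //  ~(~p5 & p4).
      branch 1.1 (add ~(p2 -> ~p3)):
        ~(p2 -> ~p3): α-rule — add p2, ~~p3.
        (p4 <-> ~p3): β-rule — branch into p4, ~p3  //  ~p4, ~~p3.
          branch 1.1.1 (add p4, ~p3):
            × closes — contains both p3 and ~p3.
          branch 1.1.2 (add ~p4, ~~p3):
            × closes — contains both p4 and ~p4.
      branch 1.2 (add ~(~p5 & p4)):
        (p4 <-> ~p3): β-rule — branch into p4, ~p3  //  ~p4, ~~p3.
          branch 1.2.1 (add p4, ~p3):
            ~(p4 & (p4 <-> ~p3)): β-rule — branch into ~p4  //  ~(p4 <-> ~p3).
              branch 1.2.1.1 (add ~p4):
                × closes — contains both p4 and ~p4.
              branch 1.2.1.2 (add ~(p4 <-> ~p3)):
                ~(~p5 & p4): β-rule — branch into ~~p5  //  ~p4.
                  branch 1.2.1.2.1 (add ~~p5):
                    × closes — contains both p5 and ~p5.
                  branch 1.2.1.2.2 (add ~p4):
                    × closes — contains both p4 and ~p4.
          branch 1.2.2 (add ~p4, ~~p3):
            × closes — contains both p4 and ~p4.
  branch 2 (add (p2 -> ~p3)):
    ((p2 -> ~p3) -> ~(~p5 & p4)): β-rule — branch into ~(p2 -> ~p3)  //  ~(~p5 & p4).
      branch 2.1 (add ~(p2 -> ~p3)):
        ~(p2 -> ~p3): α-rule — add p2, ~~p3.
        (p4 <-> ~p3): β-rule — branch into p4, ~p3  //  ~p4, ~~p3.
          branch 2.1.1 (add p4, ~p3):
            × closes — contains both p3 and ~p3.
          branch 2.1.2 (add ~p4, ~~p3):
            × closes — contains both p4 and ~p4.
      branch 2.2 (add ~(~p5 & p4)):
        (p4 <-> ~p3): β-rule — branch into p4, ~p3  //  ~p4, ~~p3.
          branch 2.2.1 (add p4, ~p3):
            (p2 -> ~p3): β-rule — branch into ~p2  //  ~p3.
              branch 2.2.1.1 (add ~p2):
                ~(~p5 & p4): β-rule — branch into ~~p5  //  ~p4.
                  branch 2.2.1.1.1 (add ~~p5):
                    × closes — contains both p5 and ~p5.
                  branch 2.2.1.1.2 (add ~p4):
                    × closes — contains both p4 and ~p4.
              branch 2.2.1.2 (add ~p3):
                ~(~p5 & p4): β-rule — branch into ~~p5  //  ~p4.
                  branch 2.2.1.2.1 (add ~~p5):
                    × closes — contains both p5 and ~p5.
                  branch 2.2.1.2.2 (add ~p4):
                    × closes — contains both p4 and ~p4.
          branch 2.2.2 (add ~p4, ~~p3):
            × closes — contains both p4 and ~p4.
All 13 branches close.
Every branch closed; the formula is unsatisfiable.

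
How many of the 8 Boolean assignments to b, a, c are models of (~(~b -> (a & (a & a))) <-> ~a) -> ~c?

Initial set: {((~(~b -> (a & (a & a))) <-> ~a) -> ~c)}.
((~(~b -> (a & (a & a))) <-> ~a) -> ~c): β-rule — branch into ~(~(~b -> (a & (a & a))) <-> ~a)  //  ~c.
  branch 1 (add ~(~(~b -> (a & (a & a))) <-> ~a)):
    ~(~(~b -> (a & (a & a))) <-> ~a): β-rule — branch into ~(~b -> (a & (a & a))), ~~a  //  ~~(~b -> (a & (a & a))), ~a.
      branch 1.1 (add ~(~b -> (a & (a & a))), ~~a):
        ~(~b -> (a & (a & a))): α-rule — add ~b, ~(a & (a & a)).
        ~(a & (a & a)): β-rule — branch into ~a  //  ~(a & a).
          branch 1.1.1 (add ~a):
            × closes — contains both a and ~a.
          branch 1.1.2 (add ~(a & a)):
            ~(a & a): β-rule — branch into ~a  //  ~a.
              branch 1.1.2.1 (add ~a):
                × closes — contains both a and ~a.
              branch 1.1.2.2 (add ~a):
                × closes — contains both a and ~a.
      branch 1.2 (add ~~(~b -> (a & (a & a))), ~a):
        ~~(~b -> (a & (a & a))): β-rule — branch into ~~b  //  (a & (a & a)).
          branch 1.2.1 (add ~~b):
            ○ open, literals {a=F, b=T}.
          branch 1.2.2 (add (a & (a & a))):
            (a & (a & a)): α-rule — add a, (a & a).
            × closes — contains both a and ~a.
  branch 2 (add ~c):
    ○ open, literals {c=F}.
4 branches closed, 2 open.
Each open branch fixes some atoms; the unmentioned ones are free. Counting distinct full assignments: branch {a=F, b=T} (c) contributes 2 new; branch {c=F} (b, a) contributes 3 new. Total: 5.

5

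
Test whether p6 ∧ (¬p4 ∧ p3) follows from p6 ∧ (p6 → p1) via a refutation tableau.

No

Initial set: {T (p6 ∧ (p6 → p1)); F (p6 ∧ (¬p4 ∧ p3))}.
T (p6 ∧ (p6 → p1)): α-rule — add T p6, T (p6 → p1).
F (p6 ∧ (¬p4 ∧ p3)): β-rule — branch into F p6  //  F (¬p4 ∧ p3).
  branch 1 (add F p6):
    × closes — contains both p6 and ¬p6.
  branch 2 (add F (¬p4 ∧ p3)):
    T (p6 → p1): β-rule — branch into F p6  //  T p1.
      branch 2.1 (add F p6):
        × closes — contains both p6 and ¬p6.
      branch 2.2 (add T p1):
        F (¬p4 ∧ p3): β-rule — branch into F ¬p4  //  F p3.
          branch 2.2.1 (add F ¬p4):
            ○ open, literals {p1=T, p4=T, p6=T}.
          branch 2.2.2 (add F p3):
            ○ open, literals {p1=T, p3=F, p6=T}.
2 branches closed, 2 open.
An open branch gives a countermodel: p1=T, p4=T, p6=T (unmentioned atoms arbitrary); the premises hold there but the conclusion fails.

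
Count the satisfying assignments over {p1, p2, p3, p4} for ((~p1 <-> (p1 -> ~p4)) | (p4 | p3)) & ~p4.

6

Initial set: {(((~p1 <-> (p1 -> ~p4)) | (p4 | p3)) & ~p4)}.
(((~p1 <-> (p1 -> ~p4)) | (p4 | p3)) & ~p4): α-rule — add ((~p1 <-> (p1 -> ~p4)) | (p4 | p3)), ~p4.
((~p1 <-> (p1 -> ~p4)) | (p4 | p3)): β-rule — branch into (~p1 <-> (p1 -> ~p4))  //  (p4 | p3).
  branch 1 (add (~p1 <-> (p1 -> ~p4))):
    (~p1 <-> (p1 -> ~p4)): β-rule — branch into ~p1, (p1 -> ~p4)  //  ~~p1, ~(p1 -> ~p4).
      branch 1.1 (add ~p1, (p1 -> ~p4)):
        (p1 -> ~p4): β-rule — branch into ~p1  //  ~p4.
          branch 1.1.1 (add ~p1):
            ○ open, literals {p1=F, p4=F}.
          branch 1.1.2 (add ~p4):
            ○ open, literals {p1=F, p4=F}.
      branch 1.2 (add ~~p1, ~(p1 -> ~p4)):
        ~(p1 -> ~p4): α-rule — add p1, ~~p4.
        × closes — contains both p4 and ~p4.
  branch 2 (add (p4 | p3)):
    (p4 | p3): β-rule — branch into p4  //  p3.
      branch 2.1 (add p4):
        × closes — contains both p4 and ~p4.
      branch 2.2 (add p3):
        ○ open, literals {p3=T, p4=F}.
2 branches closed, 3 open.
Each open branch fixes some atoms; the unmentioned ones are free. Counting distinct full assignments: branch {p1=F, p4=F} (p2, p3) contributes 4 new; branch {p1=F, p4=F} (p2, p3) contributes 0 new; branch {p3=T, p4=F} (p1, p2) contributes 2 new. Total: 6.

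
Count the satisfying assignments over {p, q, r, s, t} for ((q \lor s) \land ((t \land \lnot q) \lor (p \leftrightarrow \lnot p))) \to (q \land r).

28

Initial set: {T (((q \lor s) \land ((t \land \lnot q) \lor (p \leftrightarrow \lnot p))) \to (q \land r))}.
T (((q \lor s) \land ((t \land \lnot q) \lor (p \leftrightarrow \lnot p))) \to (q \land r)): β-rule — branch into F ((q \lor s) \land ((t \land \lnot q) \lor (p \leftrightarrow \lnot p)))  //  T (q \land r).
  branch 1 (add F ((q \lor s) \land ((t \land \lnot q) \lor (p \leftrightarrow \lnot p)))):
    F ((q \lor s) \land ((t \land \lnot q) \lor (p \leftrightarrow \lnot p))): β-rule — branch into F (q \lor s)  //  F ((t \land \lnot q) \lor (p \leftrightarrow \lnot p)).
      branch 1.1 (add F (q \lor s)):
        F (q \lor s): α-rule — add F q, F s.
        ○ open, literals {q=false, s=false}.
      branch 1.2 (add F ((t \land \lnot q) \lor (p \leftrightarrow \lnot p))):
        F ((t \land \lnot q) \lor (p \leftrightarrow \lnot p)): α-rule — add F (t \land \lnot q), F (p \leftrightarrow \lnot p).
        F (t \land \lnot q): β-rule — branch into F t  //  F \lnot q.
          branch 1.2.1 (add F t):
            F (p \leftrightarrow \lnot p): β-rule — branch into T p, F \lnot p  //  F p, T \lnot p.
              branch 1.2.1.1 (add T p, F \lnot p):
                ○ open, literals {p=true, t=false}.
              branch 1.2.1.2 (add F p, T \lnot p):
                ○ open, literals {p=false, t=false}.
          branch 1.2.2 (add F \lnot q):
            F (p \leftrightarrow \lnot p): β-rule — branch into T p, F \lnot p  //  F p, T \lnot p.
              branch 1.2.2.1 (add T p, F \lnot p):
                ○ open, literals {p=true, q=true}.
              branch 1.2.2.2 (add F p, T \lnot p):
                ○ open, literals {p=false, q=true}.
  branch 2 (add T (q \land r)):
    T (q \land r): α-rule — add T q, T r.
    ○ open, literals {q=true, r=true}.
0 branches closed, 6 open.
Each open branch fixes some atoms; the unmentioned ones are free. Counting distinct full assignments: branch {q=false, s=false} (p, r, t) contributes 8 new; branch {p=true, t=false} (q, r, s) contributes 6 new; branch {p=false, t=false} (q, r, s) contributes 6 new; branch {p=true, q=true} (r, s, t) contributes 4 new; branch {p=false, q=true} (r, s, t) contributes 4 new; branch {q=true, r=true} (p, s, t) contributes 0 new. Total: 28.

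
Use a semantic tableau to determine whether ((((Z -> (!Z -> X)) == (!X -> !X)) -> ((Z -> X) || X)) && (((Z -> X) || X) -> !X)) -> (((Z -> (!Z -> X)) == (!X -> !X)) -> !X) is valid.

Valid

Assume the negation and expand:
Initial set: {F (((((Z -> (!Z -> X)) == (!X -> !X)) -> ((Z -> X) || X)) && (((Z -> X) || X) -> !X)) -> (((Z -> (!Z -> X)) == (!X -> !X)) -> !X))}.
F (((((Z -> (!Z -> X)) == (!X -> !X)) -> ((Z -> X) || X)) && (((Z -> X) || X) -> !X)) -> (((Z -> (!Z -> X)) == (!X -> !X)) -> !X)): α-rule — add T ((((Z -> (!Z -> X)) == (!X -> !X)) -> ((Z -> X) || X)) && (((Z -> X) || X) -> !X)), F (((Z -> (!Z -> X)) == (!X -> !X)) -> !X).
T ((((Z -> (!Z -> X)) == (!X -> !X)) -> ((Z -> X) || X)) && (((Z -> X) || X) -> !X)): α-rule — add T (((Z -> (!Z -> X)) == (!X -> !X)) -> ((Z -> X) || X)), T (((Z -> X) || X) -> !X).
F (((Z -> (!Z -> X)) == (!X -> !X)) -> !X): α-rule — add T ((Z -> (!Z -> X)) == (!X -> !X)), F !X.
T (((Z -> (!Z -> X)) == (!X -> !X)) -> ((Z -> X) || X)): β-rule — branch into F ((Z -> (!Z -> X)) == (!X -> !X))  //  T ((Z -> X) || X).
  branch 1 (add F ((Z -> (!Z -> X)) == (!X -> !X))):
    T (((Z -> X) || X) -> !X): β-rule — branch into F ((Z -> X) || X)  //  T !X.
      branch 1.1 (add F ((Z -> X) || X)):
        F ((Z -> X) || X): α-rule — add F (Z -> X), F X.
        × closes — contains both X and !X.
      branch 1.2 (add T !X):
        × closes — contains both X and !X.
  branch 2 (add T ((Z -> X) || X)):
    T (((Z -> X) || X) -> !X): β-rule — branch into F ((Z -> X) || X)  //  T !X.
      branch 2.1 (add F ((Z -> X) || X)):
        F ((Z -> X) || X): α-rule — add F (Z -> X), F X.
        × closes — contains both X and !X.
      branch 2.2 (add T !X):
        × closes — contains both X and !X.
All 4 branches close.
Every branch closed, so the negation is unsatisfiable and the formula is valid.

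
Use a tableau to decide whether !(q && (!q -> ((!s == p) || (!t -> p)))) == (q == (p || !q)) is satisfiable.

Satisfiable

Initial set: {(!(q && (!q -> ((!s == p) || (!t -> p)))) == (q == (p || !q)))}.
(!(q && (!q -> ((!s == p) || (!t -> p)))) == (q == (p || !q))): β-rule — branch into !(q && (!q -> ((!s == p) || (!t -> p)))), (q == (p || !q))  //  !!(q && (!q -> ((!s == p) || (!t -> p)))), !(q == (p || !q)).
  branch 1 (add !(q && (!q -> ((!s == p) || (!t -> p)))), (q == (p || !q))):
    !(q && (!q -> ((!s == p) || (!t -> p)))): β-rule — branch into !q  //  !(!q -> ((!s == p) || (!t -> p))).
      branch 1.1 (add !q):
        (q == (p || !q)): β-rule — branch into q, (p || !q)  //  !q, !(p || !q).
          branch 1.1.1 (add q, (p || !q)):
            × closes — contains both q and !q.
          branch 1.1.2 (add !q, !(p || !q)):
            !(p || !q): α-rule — add !p, !!q.
            × closes — contains both q and !q.
      branch 1.2 (add !(!q -> ((!s == p) || (!t -> p)))):
        !(!q -> ((!s == p) || (!t -> p))): α-rule — add !q, !((!s == p) || (!t -> p)).
        !((!s == p) || (!t -> p)): α-rule — add !(!s == p), !(!t -> p).
        !(!t -> p): α-rule — add !t, !p.
        (q == (p || !q)): β-rule — branch into q, (p || !q)  //  !q, !(p || !q).
          branch 1.2.1 (add q, (p || !q)):
            × closes — contains both q and !q.
          branch 1.2.2 (add !q, !(p || !q)):
            !(p || !q): α-rule — add !p, !!q.
            × closes — contains both q and !q.
  branch 2 (add !!(q && (!q -> ((!s == p) || (!t -> p)))), !(q == (p || !q))):
    !!(q && (!q -> ((!s == p) || (!t -> p)))): α-rule — add q, (!q -> ((!s == p) || (!t -> p))).
    !(q == (p || !q)): β-rule — branch into q, !(p || !q)  //  !q, (p || !q).
      branch 2.1 (add q, !(p || !q)):
        !(p || !q): α-rule — add !p, !!q.
        (!q -> ((!s == p) || (!t -> p))): β-rule — branch into !!q  //  ((!s == p) || (!t -> p)).
          branch 2.1.1 (add !!q):
            ○ open, literals {p=false, q=true}.
          branch 2.1.2 (add ((!s == p) || (!t -> p))):
            ((!s == p) || (!t -> p)): β-rule — branch into (!s == p)  //  (!t -> p).
              branch 2.1.2.1 (add (!s == p)):
                (!s == p): β-rule — branch into !s, p  //  !!s, !p.
                  branch 2.1.2.1.1 (add !s, p):
                    × closes — contains both p and !p.
                  branch 2.1.2.1.2 (add !!s, !p):
                    ○ open, literals {p=false, q=true, s=true}.
              branch 2.1.2.2 (add (!t -> p)):
                (!t -> p): β-rule — branch into !!t  //  p.
                  branch 2.1.2.2.1 (add !!t):
                    ○ open, literals {p=false, q=true, t=true}.
                  branch 2.1.2.2.2 (add p):
                    × closes — contains both p and !p.
      branch 2.2 (add !q, (p || !q)):
        × closes — contains both q and !q.
7 branches closed, 3 open.
An open branch gives a satisfying assignment: p=false, q=true.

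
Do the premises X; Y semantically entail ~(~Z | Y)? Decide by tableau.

No

Initial set: {T X; T Y; F ~(~Z | Y)}.
F ~(~Z | Y): β-rule — branch into T ~Z  //  T Y.
  branch 1 (add T ~Z):
    ○ open, literals {X=true, Y=true, Z=false}.
  branch 2 (add T Y):
    ○ open, literals {X=true, Y=true}.
0 branches closed, 2 open.
An open branch gives a countermodel: X=true, Y=true, Z=false (unmentioned atoms arbitrary); the premises hold there but the conclusion fails.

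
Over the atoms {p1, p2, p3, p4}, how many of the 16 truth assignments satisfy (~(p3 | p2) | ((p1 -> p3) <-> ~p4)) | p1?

13

Initial set: {T ((~(p3 | p2) | ((p1 -> p3) <-> ~p4)) | p1)}.
T ((~(p3 | p2) | ((p1 -> p3) <-> ~p4)) | p1): β-rule — branch into T (~(p3 | p2) | ((p1 -> p3) <-> ~p4))  //  T p1.
  branch 1 (add T (~(p3 | p2) | ((p1 -> p3) <-> ~p4))):
    T (~(p3 | p2) | ((p1 -> p3) <-> ~p4)): β-rule — branch into T ~(p3 | p2)  //  T ((p1 -> p3) <-> ~p4).
      branch 1.1 (add T ~(p3 | p2)):
        T ~(p3 | p2): α-rule — add F p3, F p2.
        ○ open, literals {p2=F, p3=F}.
      branch 1.2 (add T ((p1 -> p3) <-> ~p4)):
        T ((p1 -> p3) <-> ~p4): β-rule — branch into T (p1 -> p3), T ~p4  //  F (p1 -> p3), F ~p4.
          branch 1.2.1 (add T (p1 -> p3), T ~p4):
            T (p1 -> p3): β-rule — branch into F p1  //  T p3.
              branch 1.2.1.1 (add F p1):
                ○ open, literals {p1=F, p4=F}.
              branch 1.2.1.2 (add T p3):
                ○ open, literals {p3=T, p4=F}.
          branch 1.2.2 (add F (p1 -> p3), F ~p4):
            F (p1 -> p3): α-rule — add T p1, F p3.
            ○ open, literals {p1=T, p3=F, p4=T}.
  branch 2 (add T p1):
    ○ open, literals {p1=T}.
0 branches closed, 5 open.
Each open branch fixes some atoms; the unmentioned ones are free. Counting distinct full assignments: branch {p2=F, p3=F} (p1, p4) contributes 4 new; branch {p1=F, p4=F} (p2, p3) contributes 3 new; branch {p3=T, p4=F} (p1, p2) contributes 2 new; branch {p1=T, p3=F, p4=T} (p2) contributes 1 new; branch {p1=T} (p2, p3, p4) contributes 3 new. Total: 13.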